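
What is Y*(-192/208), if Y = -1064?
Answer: 12768/13 ≈ 982.15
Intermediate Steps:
Y*(-192/208) = -(-204288)/208 = -1064*(-12/13) = 12768/13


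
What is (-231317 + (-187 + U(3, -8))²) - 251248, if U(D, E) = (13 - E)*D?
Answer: -467189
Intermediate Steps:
U(D, E) = D*(13 - E)
(-231317 + (-187 + U(3, -8))²) - 251248 = (-231317 + (-187 + 3*(13 - 1*(-8)))²) - 251248 = (-231317 + (-187 + 3*(13 + 8))²) - 251248 = (-231317 + (-187 + 3*21)²) - 251248 = (-231317 + (-187 + 63)²) - 251248 = (-231317 + (-124)²) - 251248 = (-231317 + 15376) - 251248 = -215941 - 251248 = -467189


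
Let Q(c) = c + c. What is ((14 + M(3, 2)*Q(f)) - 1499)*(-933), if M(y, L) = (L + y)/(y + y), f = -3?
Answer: 1390170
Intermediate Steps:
M(y, L) = (L + y)/(2*y) (M(y, L) = (L + y)/((2*y)) = (L + y)*(1/(2*y)) = (L + y)/(2*y))
Q(c) = 2*c
((14 + M(3, 2)*Q(f)) - 1499)*(-933) = ((14 + ((½)*(2 + 3)/3)*(2*(-3))) - 1499)*(-933) = ((14 + ((½)*(⅓)*5)*(-6)) - 1499)*(-933) = ((14 + (⅚)*(-6)) - 1499)*(-933) = ((14 - 5) - 1499)*(-933) = (9 - 1499)*(-933) = -1490*(-933) = 1390170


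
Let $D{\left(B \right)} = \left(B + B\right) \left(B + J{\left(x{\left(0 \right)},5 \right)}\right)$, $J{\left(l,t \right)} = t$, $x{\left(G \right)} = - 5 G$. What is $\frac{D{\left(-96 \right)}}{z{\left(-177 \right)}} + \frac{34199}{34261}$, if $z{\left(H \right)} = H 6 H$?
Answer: $\frac{1171188503}{1073362869} \approx 1.0911$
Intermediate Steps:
$z{\left(H \right)} = 6 H^{2}$ ($z{\left(H \right)} = 6 H H = 6 H^{2}$)
$D{\left(B \right)} = 2 B \left(5 + B\right)$ ($D{\left(B \right)} = \left(B + B\right) \left(B + 5\right) = 2 B \left(5 + B\right)$)
$\frac{D{\left(-96 \right)}}{z{\left(-177 \right)}} + \frac{34199}{34261} = \frac{2 \left(-96\right) \left(5 - 96\right)}{6 \left(-177\right)^{2}} + \frac{34199}{34261} = \frac{2 \left(-96\right) \left(-91\right)}{6 \cdot 31329} + 34199 \cdot \frac{1}{34261} = \frac{17472}{187974} + \frac{34199}{34261} = 17472 \cdot \frac{1}{187974} + \frac{34199}{34261} = \frac{2912}{31329} + \frac{34199}{34261} = \frac{1171188503}{1073362869}$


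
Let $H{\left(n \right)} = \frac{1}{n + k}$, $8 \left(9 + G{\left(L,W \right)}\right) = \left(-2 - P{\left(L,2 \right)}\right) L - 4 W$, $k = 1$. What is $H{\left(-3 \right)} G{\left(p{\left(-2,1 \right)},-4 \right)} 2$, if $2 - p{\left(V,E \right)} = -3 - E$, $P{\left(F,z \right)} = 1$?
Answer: $\frac{37}{4} \approx 9.25$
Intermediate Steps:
$p{\left(V,E \right)} = 5 + E$ ($p{\left(V,E \right)} = 2 - \left(-3 - E\right) = 2 + \left(3 + E\right) = 5 + E$)
$G{\left(L,W \right)} = -9 - \frac{3 L}{8} - \frac{W}{2}$ ($G{\left(L,W \right)} = -9 + \frac{\left(-2 - 1\right) L - 4 W}{8} = -9 + \frac{- 3 L - 4 W}{8} = -9 + \frac{- 4 W - 3 L}{8} = -9 - \left(\frac{W}{2} + \frac{3 L}{8}\right) = -9 - \frac{3 L}{8} - \frac{W}{2}$)
$H{\left(n \right)} = \frac{1}{1 + n}$ ($H{\left(n \right)} = \frac{1}{n + 1} = \frac{1}{1 + n}$)
$H{\left(-3 \right)} G{\left(p{\left(-2,1 \right)},-4 \right)} 2 = \frac{-9 - \frac{3 \left(5 + 1\right)}{8} - -2}{1 - 3} \cdot 2 = \frac{-9 - \frac{9}{4} + 2}{-2} \cdot 2 = - \frac{-9 - \frac{9}{4} + 2}{2} \cdot 2 = \left(- \frac{1}{2}\right) \left(- \frac{37}{4}\right) 2 = \frac{37}{8} \cdot 2 = \frac{37}{4}$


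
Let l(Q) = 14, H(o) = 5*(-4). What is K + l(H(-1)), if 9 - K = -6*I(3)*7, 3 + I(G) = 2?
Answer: -19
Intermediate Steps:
I(G) = -1 (I(G) = -3 + 2 = -1)
H(o) = -20
K = -33 (K = 9 - (-6*(-1))*7 = 9 - 6*7 = 9 - 1*42 = 9 - 42 = -33)
K + l(H(-1)) = -33 + 14 = -19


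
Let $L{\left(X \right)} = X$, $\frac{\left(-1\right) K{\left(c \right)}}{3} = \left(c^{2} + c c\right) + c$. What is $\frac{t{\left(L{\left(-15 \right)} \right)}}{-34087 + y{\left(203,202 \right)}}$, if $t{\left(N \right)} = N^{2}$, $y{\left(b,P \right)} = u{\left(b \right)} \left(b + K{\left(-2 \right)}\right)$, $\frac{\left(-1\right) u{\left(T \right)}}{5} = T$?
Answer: $- \frac{75}{73954} \approx -0.0010141$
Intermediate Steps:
$u{\left(T \right)} = - 5 T$
$K{\left(c \right)} = - 6 c^{2} - 3 c$ ($K{\left(c \right)} = - 3 \left(\left(c^{2} + c c\right) + c\right) = - 3 \left(\left(c^{2} + c^{2}\right) + c\right) = - 3 \left(2 c^{2} + c\right) = - 3 \left(c + 2 c^{2}\right) = - 6 c^{2} - 3 c$)
$y{\left(b,P \right)} = - 5 b \left(-18 + b\right)$ ($y{\left(b,P \right)} = - 5 b \left(b - - 6 \left(1 + 2 \left(-2\right)\right)\right) = - 5 b \left(b - - 6 \left(1 - 4\right)\right) = - 5 b \left(b - \left(-6\right) \left(-3\right)\right) = - 5 b \left(b - 18\right) = - 5 b \left(-18 + b\right)$)
$\frac{t{\left(L{\left(-15 \right)} \right)}}{-34087 + y{\left(203,202 \right)}} = \frac{\left(-15\right)^{2}}{-34087 + 5 \cdot 203 \left(18 - 203\right)} = \frac{225}{-34087 + 5 \cdot 203 \left(18 - 203\right)} = \frac{225}{-34087 + 5 \cdot 203 \left(-185\right)} = \frac{225}{-34087 - 187775} = \frac{225}{-221862} = 225 \left(- \frac{1}{221862}\right) = - \frac{75}{73954}$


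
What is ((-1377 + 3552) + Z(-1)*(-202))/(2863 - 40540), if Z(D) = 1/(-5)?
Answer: -583/9915 ≈ -0.058800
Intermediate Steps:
Z(D) = -⅕
((-1377 + 3552) + Z(-1)*(-202))/(2863 - 40540) = ((-1377 + 3552) - ⅕*(-202))/(2863 - 40540) = (2175 + 202/5)/(-37677) = (11077/5)*(-1/37677) = -583/9915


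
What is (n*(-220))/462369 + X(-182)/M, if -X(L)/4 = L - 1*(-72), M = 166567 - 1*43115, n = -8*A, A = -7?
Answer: -329371570/14270094447 ≈ -0.023081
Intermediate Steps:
n = 56 (n = -8*(-7) = 56)
M = 123452 (M = 166567 - 43115 = 123452)
X(L) = -288 - 4*L (X(L) = -4*(L - 1*(-72)) = -4*(L + 72) = -4*(72 + L) = -288 - 4*L)
(n*(-220))/462369 + X(-182)/M = (56*(-220))/462369 + (-288 - 4*(-182))/123452 = -12320*1/462369 + (-288 + 728)*(1/123452) = -12320/462369 + 440*(1/123452) = -12320/462369 + 110/30863 = -329371570/14270094447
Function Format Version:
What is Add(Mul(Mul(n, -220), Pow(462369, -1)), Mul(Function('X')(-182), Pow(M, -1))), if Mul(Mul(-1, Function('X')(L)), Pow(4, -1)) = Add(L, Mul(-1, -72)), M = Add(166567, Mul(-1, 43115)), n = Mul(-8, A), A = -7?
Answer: Rational(-329371570, 14270094447) ≈ -0.023081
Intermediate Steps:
n = 56 (n = Mul(-8, -7) = 56)
M = 123452 (M = Add(166567, -43115) = 123452)
Function('X')(L) = Add(-288, Mul(-4, L)) (Function('X')(L) = Mul(-4, Add(L, Mul(-1, -72))) = Mul(-4, Add(L, 72)) = Mul(-4, Add(72, L)) = Add(-288, Mul(-4, L)))
Add(Mul(Mul(n, -220), Pow(462369, -1)), Mul(Function('X')(-182), Pow(M, -1))) = Add(Mul(Mul(56, -220), Pow(462369, -1)), Mul(Add(-288, Mul(-4, -182)), Pow(123452, -1))) = Add(Mul(-12320, Rational(1, 462369)), Mul(Add(-288, 728), Rational(1, 123452))) = Add(Rational(-12320, 462369), Mul(440, Rational(1, 123452))) = Add(Rational(-12320, 462369), Rational(110, 30863)) = Rational(-329371570, 14270094447)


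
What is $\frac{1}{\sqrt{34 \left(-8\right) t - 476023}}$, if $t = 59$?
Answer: $- \frac{i \sqrt{492071}}{492071} \approx - 0.0014256 i$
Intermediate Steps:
$\frac{1}{\sqrt{34 \left(-8\right) t - 476023}} = \frac{1}{\sqrt{34 \left(-8\right) 59 - 476023}} = \frac{1}{\sqrt{\left(-272\right) 59 - 476023}} = \frac{1}{\sqrt{-16048 - 476023}} = \frac{1}{\sqrt{-492071}} = \frac{1}{i \sqrt{492071}} = - \frac{i \sqrt{492071}}{492071}$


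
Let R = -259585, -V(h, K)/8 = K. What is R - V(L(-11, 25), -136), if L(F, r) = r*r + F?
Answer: -260673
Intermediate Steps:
L(F, r) = F + r² (L(F, r) = r² + F = F + r²)
V(h, K) = -8*K
R - V(L(-11, 25), -136) = -259585 - (-8)*(-136) = -259585 - 1*1088 = -259585 - 1088 = -260673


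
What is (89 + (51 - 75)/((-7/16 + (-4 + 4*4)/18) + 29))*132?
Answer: 16330380/1403 ≈ 11640.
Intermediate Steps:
(89 + (51 - 75)/((-7/16 + (-4 + 4*4)/18) + 29))*132 = (89 - 24/((-7*1/16 + (-4 + 16)*(1/18)) + 29))*132 = (89 - 24/((-7/16 + 12*(1/18)) + 29))*132 = (89 - 24/((-7/16 + ⅔) + 29))*132 = (89 - 24/(11/48 + 29))*132 = (89 - 24/1403/48)*132 = (89 - 24*48/1403)*132 = (89 - 1152/1403)*132 = (123715/1403)*132 = 16330380/1403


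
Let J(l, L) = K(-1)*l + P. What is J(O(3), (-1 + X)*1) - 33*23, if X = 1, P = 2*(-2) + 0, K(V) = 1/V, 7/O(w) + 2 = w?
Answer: -770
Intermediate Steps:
O(w) = 7/(-2 + w)
K(V) = 1/V
P = -4 (P = -4 + 0 = -4)
J(l, L) = -4 - l (J(l, L) = l/(-1) - 4 = -l - 4 = -4 - l)
J(O(3), (-1 + X)*1) - 33*23 = (-4 - 7/(-2 + 3)) - 33*23 = (-4 - 7/1) - 759 = (-4 - 7) - 759 = -11 - 759 = -770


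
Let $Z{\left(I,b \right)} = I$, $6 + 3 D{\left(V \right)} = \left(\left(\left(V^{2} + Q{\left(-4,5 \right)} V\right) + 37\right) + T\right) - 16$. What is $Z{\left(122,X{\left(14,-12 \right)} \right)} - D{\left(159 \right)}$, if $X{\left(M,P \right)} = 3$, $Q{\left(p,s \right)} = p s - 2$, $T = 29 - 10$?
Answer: $- \frac{21451}{3} \approx -7150.3$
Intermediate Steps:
$T = 19$ ($T = 29 - 10 = 19$)
$Q{\left(p,s \right)} = -2 + p s$
$D{\left(V \right)} = \frac{34}{3} - \frac{22 V}{3} + \frac{V^{2}}{3}$ ($D{\left(V \right)} = -2 + \frac{\left(\left(\left(V^{2} + \left(-2 - 20\right) V\right) + 37\right) + 19\right) - 16}{3} = -2 + \frac{\left(\left(\left(V^{2} - 22 V\right) + 37\right) + 19\right) - 16}{3} = -2 + \frac{\left(\left(37 + V^{2} - 22 V\right) + 19\right) - 16}{3} = -2 + \frac{\left(56 + V^{2} - 22 V\right) - 16}{3} = -2 + \frac{40 + V^{2} - 22 V}{3} = -2 + \left(\frac{40}{3} - \frac{22 V}{3} + \frac{V^{2}}{3}\right) = \frac{34}{3} - \frac{22 V}{3} + \frac{V^{2}}{3}$)
$Z{\left(122,X{\left(14,-12 \right)} \right)} - D{\left(159 \right)} = 122 - \left(\frac{34}{3} - 1166 + \frac{159^{2}}{3}\right) = 122 - \left(\frac{34}{3} - 1166 + \frac{1}{3} \cdot 25281\right) = 122 - \left(\frac{34}{3} - 1166 + 8427\right) = 122 - \frac{21817}{3} = - \frac{21451}{3}$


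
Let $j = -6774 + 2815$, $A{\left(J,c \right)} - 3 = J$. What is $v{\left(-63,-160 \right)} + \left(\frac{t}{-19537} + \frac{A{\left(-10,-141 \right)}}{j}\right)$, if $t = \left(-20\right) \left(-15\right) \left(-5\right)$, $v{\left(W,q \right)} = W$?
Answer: $- \frac{4866784670}{77346983} \approx -62.921$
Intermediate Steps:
$A{\left(J,c \right)} = 3 + J$
$j = -3959$
$t = -1500$ ($t = 300 \left(-5\right) = -1500$)
$v{\left(-63,-160 \right)} + \left(\frac{t}{-19537} + \frac{A{\left(-10,-141 \right)}}{j}\right) = -63 + \left(- \frac{1500}{-19537} + \frac{3 - 10}{-3959}\right) = -63 - - \frac{6075259}{77346983} = -63 + \left(\frac{1500}{19537} + \frac{7}{3959}\right) = -63 + \frac{6075259}{77346983} = - \frac{4866784670}{77346983}$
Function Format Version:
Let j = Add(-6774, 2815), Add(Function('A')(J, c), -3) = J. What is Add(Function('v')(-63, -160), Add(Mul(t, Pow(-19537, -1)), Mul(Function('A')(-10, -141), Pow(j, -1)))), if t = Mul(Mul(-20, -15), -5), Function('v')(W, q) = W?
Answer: Rational(-4866784670, 77346983) ≈ -62.921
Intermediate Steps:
Function('A')(J, c) = Add(3, J)
j = -3959
t = -1500 (t = Mul(300, -5) = -1500)
Add(Function('v')(-63, -160), Add(Mul(t, Pow(-19537, -1)), Mul(Function('A')(-10, -141), Pow(j, -1)))) = Add(-63, Add(Mul(-1500, Pow(-19537, -1)), Mul(Add(3, -10), Pow(-3959, -1)))) = Add(-63, Add(Mul(-1500, Rational(-1, 19537)), Mul(-7, Rational(-1, 3959)))) = Add(-63, Add(Rational(1500, 19537), Rational(7, 3959))) = Add(-63, Rational(6075259, 77346983)) = Rational(-4866784670, 77346983)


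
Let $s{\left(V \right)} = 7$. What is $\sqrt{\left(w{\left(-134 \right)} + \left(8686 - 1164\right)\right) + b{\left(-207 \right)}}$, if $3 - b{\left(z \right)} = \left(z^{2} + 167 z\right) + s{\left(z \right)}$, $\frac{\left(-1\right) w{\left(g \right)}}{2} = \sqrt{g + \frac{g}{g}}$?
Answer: $\sqrt{-762 - 2 i \sqrt{133}} \approx 0.4177 - 27.608 i$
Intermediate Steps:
$w{\left(g \right)} = - 2 \sqrt{1 + g}$ ($w{\left(g \right)} = - 2 \sqrt{g + \frac{g}{g}} = - 2 \sqrt{g + 1} = - 2 \sqrt{1 + g}$)
$b{\left(z \right)} = -4 - z^{2} - 167 z$ ($b{\left(z \right)} = 3 - \left(\left(z^{2} + 167 z\right) + 7\right) = 3 - \left(7 + z^{2} + 167 z\right) = -4 - z^{2} - 167 z$)
$\sqrt{\left(w{\left(-134 \right)} + \left(8686 - 1164\right)\right) + b{\left(-207 \right)}} = \sqrt{\left(- 2 \sqrt{1 - 134} + \left(8686 - 1164\right)\right) - 8284} = \sqrt{\left(- 2 \sqrt{-133} + \left(8686 - 1164\right)\right) - 8284} = \sqrt{\left(- 2 i \sqrt{133} + 7522\right) - 8284} = \sqrt{\left(7522 - 2 i \sqrt{133}\right) - 8284} = \sqrt{-762 - 2 i \sqrt{133}}$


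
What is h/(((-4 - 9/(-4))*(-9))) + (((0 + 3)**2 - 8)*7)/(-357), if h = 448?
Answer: 4349/153 ≈ 28.425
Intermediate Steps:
h/(((-4 - 9/(-4))*(-9))) + (((0 + 3)**2 - 8)*7)/(-357) = 448/(((-4 - 9/(-4))*(-9))) + (((0 + 3)**2 - 8)*7)/(-357) = 448/(((-4 - 9*(-1/4))*(-9))) + ((3**2 - 8)*7)*(-1/357) = 448/(((-4 + 9/4)*(-9))) + ((9 - 8)*7)*(-1/357) = 448/((-7/4*(-9))) + (1*7)*(-1/357) = 448/(63/4) + 7*(-1/357) = 448*(4/63) - 1/51 = 256/9 - 1/51 = 4349/153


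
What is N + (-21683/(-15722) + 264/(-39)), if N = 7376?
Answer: 1506449479/204386 ≈ 7370.6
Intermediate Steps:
N + (-21683/(-15722) + 264/(-39)) = 7376 + (-21683/(-15722) + 264/(-39)) = 7376 + (-21683*(-1/15722) + 264*(-1/39)) = 7376 + (21683/15722 - 88/13) = 7376 - 1101657/204386 = 1506449479/204386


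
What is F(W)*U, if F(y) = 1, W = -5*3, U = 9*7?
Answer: 63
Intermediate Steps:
U = 63
W = -15
F(W)*U = 1*63 = 63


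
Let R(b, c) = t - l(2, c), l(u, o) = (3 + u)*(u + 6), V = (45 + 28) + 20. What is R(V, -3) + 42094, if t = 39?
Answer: 42093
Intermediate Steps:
V = 93 (V = 73 + 20 = 93)
l(u, o) = (3 + u)*(6 + u)
R(b, c) = -1 (R(b, c) = 39 - (18 + 2² + 9*2) = 39 - (18 + 4 + 18) = 39 - 1*40 = 39 - 40 = -1)
R(V, -3) + 42094 = -1 + 42094 = 42093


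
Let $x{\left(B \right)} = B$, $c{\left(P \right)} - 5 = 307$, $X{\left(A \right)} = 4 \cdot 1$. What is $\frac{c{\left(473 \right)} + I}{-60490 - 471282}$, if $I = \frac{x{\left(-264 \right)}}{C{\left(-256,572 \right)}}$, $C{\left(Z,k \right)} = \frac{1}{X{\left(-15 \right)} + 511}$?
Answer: $\frac{33912}{132943} \approx 0.25509$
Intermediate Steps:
$X{\left(A \right)} = 4$
$c{\left(P \right)} = 312$ ($c{\left(P \right)} = 5 + 307 = 312$)
$C{\left(Z,k \right)} = \frac{1}{515}$ ($C{\left(Z,k \right)} = \frac{1}{4 + 511} = \frac{1}{515}$)
$I = -135960$ ($I = - 264 \frac{1}{\frac{1}{515}} = \left(-264\right) 515 = -135960$)
$\frac{c{\left(473 \right)} + I}{-60490 - 471282} = \frac{312 - 135960}{-60490 - 471282} = - \frac{135648}{-531772} = \left(-135648\right) \left(- \frac{1}{531772}\right) = \frac{33912}{132943}$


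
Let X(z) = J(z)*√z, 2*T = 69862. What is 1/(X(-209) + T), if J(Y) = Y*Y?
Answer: 34931/399998394810 - 43681*I*√209/399998394810 ≈ 8.7328e-8 - 1.5787e-6*I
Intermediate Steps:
T = 34931 (T = (½)*69862 = 34931)
J(Y) = Y²
X(z) = z^(5/2) (X(z) = z²*√z = z^(5/2))
1/(X(-209) + T) = 1/((-209)^(5/2) + 34931) = 1/(43681*I*√209 + 34931) = 1/(34931 + 43681*I*√209)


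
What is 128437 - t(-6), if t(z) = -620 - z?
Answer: 129051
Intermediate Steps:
128437 - t(-6) = 128437 - (-620 - 1*(-6)) = 128437 - (-620 + 6) = 128437 - 1*(-614) = 128437 + 614 = 129051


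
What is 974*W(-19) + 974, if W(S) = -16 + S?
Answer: -33116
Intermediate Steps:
974*W(-19) + 974 = 974*(-16 - 19) + 974 = 974*(-35) + 974 = -34090 + 974 = -33116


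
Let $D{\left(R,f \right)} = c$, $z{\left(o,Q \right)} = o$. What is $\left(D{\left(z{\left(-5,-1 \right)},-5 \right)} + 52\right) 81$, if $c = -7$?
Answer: $3645$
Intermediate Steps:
$D{\left(R,f \right)} = -7$
$\left(D{\left(z{\left(-5,-1 \right)},-5 \right)} + 52\right) 81 = \left(-7 + 52\right) 81 = 45 \cdot 81 = 3645$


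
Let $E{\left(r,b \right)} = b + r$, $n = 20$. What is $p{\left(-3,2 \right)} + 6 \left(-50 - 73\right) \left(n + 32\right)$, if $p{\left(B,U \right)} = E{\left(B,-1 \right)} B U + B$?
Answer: $-38355$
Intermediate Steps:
$p{\left(B,U \right)} = B + B U \left(-1 + B\right)$ ($p{\left(B,U \right)} = \left(-1 + B\right) B U + B = B \left(-1 + B\right) U + B = B U \left(-1 + B\right) + B = B + B U \left(-1 + B\right)$)
$p{\left(-3,2 \right)} + 6 \left(-50 - 73\right) \left(n + 32\right) = - 3 \left(1 + 2 \left(-1 - 3\right)\right) + 6 \left(-50 - 73\right) \left(20 + 32\right) = - 3 \left(1 + 2 \left(-4\right)\right) + 6 \left(\left(-123\right) 52\right) = - 3 \left(1 - 8\right) + 6 \left(-6396\right) = \left(-3\right) \left(-7\right) - 38376 = 21 - 38376 = -38355$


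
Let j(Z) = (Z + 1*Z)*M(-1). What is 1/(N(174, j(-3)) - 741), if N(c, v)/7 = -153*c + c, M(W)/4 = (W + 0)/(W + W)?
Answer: -1/185877 ≈ -5.3799e-6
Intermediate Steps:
M(W) = 2 (M(W) = 4*((W + 0)/(W + W)) = 4*(W/((2*W))) = 4*(W*(1/(2*W))) = 4*(½) = 2)
j(Z) = 4*Z (j(Z) = (Z + 1*Z)*2 = (Z + Z)*2 = (2*Z)*2 = 4*Z)
N(c, v) = -1064*c (N(c, v) = 7*(-153*c + c) = 7*(-152*c) = -1064*c)
1/(N(174, j(-3)) - 741) = 1/(-1064*174 - 741) = 1/(-185136 - 741) = 1/(-185877) = -1/185877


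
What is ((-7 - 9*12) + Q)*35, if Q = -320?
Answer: -15225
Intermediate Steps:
((-7 - 9*12) + Q)*35 = ((-7 - 9*12) - 320)*35 = ((-7 - 108) - 320)*35 = (-115 - 320)*35 = -435*35 = -15225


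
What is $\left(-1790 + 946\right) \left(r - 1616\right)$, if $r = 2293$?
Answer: $-571388$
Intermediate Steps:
$\left(-1790 + 946\right) \left(r - 1616\right) = \left(-1790 + 946\right) \left(2293 - 1616\right) = \left(-844\right) 677 = -571388$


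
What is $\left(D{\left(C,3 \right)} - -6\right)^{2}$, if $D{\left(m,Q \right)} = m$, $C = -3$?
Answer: $9$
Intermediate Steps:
$\left(D{\left(C,3 \right)} - -6\right)^{2} = \left(-3 - -6\right)^{2} = \left(-3 + 6\right)^{2} = 3^{2} = 9$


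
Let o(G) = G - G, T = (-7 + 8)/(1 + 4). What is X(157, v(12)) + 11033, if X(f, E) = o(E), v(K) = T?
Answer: 11033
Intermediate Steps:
T = ⅕ (T = 1/5 = 1*(⅕) = ⅕ ≈ 0.20000)
v(K) = ⅕
o(G) = 0
X(f, E) = 0
X(157, v(12)) + 11033 = 0 + 11033 = 11033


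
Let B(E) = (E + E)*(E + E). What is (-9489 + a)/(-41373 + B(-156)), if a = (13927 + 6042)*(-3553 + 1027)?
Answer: -5605687/6219 ≈ -901.38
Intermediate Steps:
a = -50441694 (a = 19969*(-2526) = -50441694)
B(E) = 4*E² (B(E) = (2*E)*(2*E) = 4*E²)
(-9489 + a)/(-41373 + B(-156)) = (-9489 - 50441694)/(-41373 + 4*(-156)²) = -50451183/(-41373 + 4*24336) = -50451183/(-41373 + 97344) = -50451183/55971 = -50451183*1/55971 = -5605687/6219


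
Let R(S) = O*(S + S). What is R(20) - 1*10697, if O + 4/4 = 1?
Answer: -10697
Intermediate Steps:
O = 0 (O = -1 + 1 = 0)
R(S) = 0 (R(S) = 0*(S + S) = 0*(2*S) = 0)
R(20) - 1*10697 = 0 - 1*10697 = 0 - 10697 = -10697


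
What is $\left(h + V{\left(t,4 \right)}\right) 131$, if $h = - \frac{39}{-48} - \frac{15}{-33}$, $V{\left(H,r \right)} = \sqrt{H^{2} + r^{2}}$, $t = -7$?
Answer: $\frac{29213}{176} + 131 \sqrt{65} \approx 1222.1$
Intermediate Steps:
$h = \frac{223}{176}$ ($h = \left(-39\right) \left(- \frac{1}{48}\right) - - \frac{5}{11} = \frac{13}{16} + \frac{5}{11} = \frac{223}{176} \approx 1.267$)
$\left(h + V{\left(t,4 \right)}\right) 131 = \left(\frac{223}{176} + \sqrt{\left(-7\right)^{2} + 4^{2}}\right) 131 = \left(\frac{223}{176} + \sqrt{49 + 16}\right) 131 = \left(\frac{223}{176} + \sqrt{65}\right) 131 = \frac{29213}{176} + 131 \sqrt{65}$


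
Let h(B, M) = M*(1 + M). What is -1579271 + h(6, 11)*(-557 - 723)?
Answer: -1748231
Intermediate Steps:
-1579271 + h(6, 11)*(-557 - 723) = -1579271 + (11*(1 + 11))*(-557 - 723) = -1579271 + (11*12)*(-1280) = -1579271 + 132*(-1280) = -1579271 - 168960 = -1748231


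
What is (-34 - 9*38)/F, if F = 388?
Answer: -94/97 ≈ -0.96907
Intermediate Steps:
(-34 - 9*38)/F = (-34 - 9*38)/388 = (-34 - 342)*(1/388) = -376*1/388 = -94/97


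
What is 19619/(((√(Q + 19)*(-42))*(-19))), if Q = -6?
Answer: 19619*√13/10374 ≈ 6.8187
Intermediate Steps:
19619/(((√(Q + 19)*(-42))*(-19))) = 19619/(((√(-6 + 19)*(-42))*(-19))) = 19619/(((√13*(-42))*(-19))) = 19619/((-42*√13*(-19))) = 19619/((798*√13)) = 19619*(√13/10374) = 19619*√13/10374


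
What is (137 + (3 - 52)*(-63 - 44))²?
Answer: 28944400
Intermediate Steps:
(137 + (3 - 52)*(-63 - 44))² = (137 - 49*(-107))² = (137 + 5243)² = 5380² = 28944400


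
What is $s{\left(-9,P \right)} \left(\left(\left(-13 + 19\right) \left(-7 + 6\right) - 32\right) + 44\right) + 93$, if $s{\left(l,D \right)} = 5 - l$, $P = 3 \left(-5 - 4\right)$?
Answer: $177$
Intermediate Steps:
$P = -27$ ($P = 3 \left(-9\right) = -27$)
$s{\left(-9,P \right)} \left(\left(\left(-13 + 19\right) \left(-7 + 6\right) - 32\right) + 44\right) + 93 = \left(5 - -9\right) \left(\left(\left(-13 + 19\right) \left(-7 + 6\right) - 32\right) + 44\right) + 93 = \left(5 + 9\right) \left(\left(6 \left(-1\right) - 32\right) + 44\right) + 93 = 14 \left(\left(-6 - 32\right) + 44\right) + 93 = 14 \left(-38 + 44\right) + 93 = 14 \cdot 6 + 93 = 84 + 93 = 177$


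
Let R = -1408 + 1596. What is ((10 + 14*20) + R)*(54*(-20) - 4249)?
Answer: -2547262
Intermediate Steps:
R = 188
((10 + 14*20) + R)*(54*(-20) - 4249) = ((10 + 14*20) + 188)*(54*(-20) - 4249) = ((10 + 280) + 188)*(-1080 - 4249) = (290 + 188)*(-5329) = 478*(-5329) = -2547262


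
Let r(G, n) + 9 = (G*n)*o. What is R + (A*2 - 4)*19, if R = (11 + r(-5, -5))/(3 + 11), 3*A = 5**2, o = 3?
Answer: 1477/6 ≈ 246.17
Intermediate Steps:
A = 25/3 (A = (1/3)*5**2 = (1/3)*25 = 25/3 ≈ 8.3333)
r(G, n) = -9 + 3*G*n (r(G, n) = -9 + (G*n)*3 = -9 + 3*G*n)
R = 11/2 (R = (11 + (-9 + 3*(-5)*(-5)))/(3 + 11) = (11 + (-9 + 75))/14 = (11 + 66)*(1/14) = 77*(1/14) = 11/2 ≈ 5.5000)
R + (A*2 - 4)*19 = 11/2 + ((25/3)*2 - 4)*19 = 11/2 + (50/3 - 4)*19 = 11/2 + (38/3)*19 = 11/2 + 722/3 = 1477/6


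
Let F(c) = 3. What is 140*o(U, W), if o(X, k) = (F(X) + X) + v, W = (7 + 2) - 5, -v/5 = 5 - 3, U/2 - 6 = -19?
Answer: -4620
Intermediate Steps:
U = -26 (U = 12 + 2*(-19) = 12 - 38 = -26)
v = -10 (v = -5*(5 - 3) = -5*2 = -10)
W = 4 (W = 9 - 5 = 4)
o(X, k) = -7 + X (o(X, k) = (3 + X) - 10 = -7 + X)
140*o(U, W) = 140*(-7 - 26) = 140*(-33) = -4620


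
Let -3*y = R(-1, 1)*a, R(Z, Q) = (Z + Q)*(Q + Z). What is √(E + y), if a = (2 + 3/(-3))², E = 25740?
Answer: 6*√715 ≈ 160.44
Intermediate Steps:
R(Z, Q) = (Q + Z)² (R(Z, Q) = (Q + Z)*(Q + Z) = (Q + Z)²)
a = 1 (a = (2 + 3*(-⅓))² = (2 - 1)² = 1² = 1)
y = 0 (y = -(1 - 1)²/3 = -0²/3 = -0 = -⅓*0 = 0)
√(E + y) = √(25740 + 0) = √25740 = 6*√715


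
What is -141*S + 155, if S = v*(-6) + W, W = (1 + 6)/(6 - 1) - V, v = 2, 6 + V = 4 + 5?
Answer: 10363/5 ≈ 2072.6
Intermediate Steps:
V = 3 (V = -6 + (4 + 5) = -6 + 9 = 3)
W = -8/5 (W = (1 + 6)/(6 - 1) - 1*3 = 7/5 - 3 = -8/5 ≈ -1.6000)
S = -68/5 (S = 2*(-6) - 8/5 = -12 - 8/5 = -68/5 ≈ -13.600)
-141*S + 155 = -141*(-68/5) + 155 = 9588/5 + 155 = 10363/5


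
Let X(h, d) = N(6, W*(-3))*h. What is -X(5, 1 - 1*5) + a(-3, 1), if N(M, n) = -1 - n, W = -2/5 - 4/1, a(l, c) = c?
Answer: 72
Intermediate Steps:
W = -22/5 (W = -2*⅕ - 4*1 = -⅖ - 4 = -22/5 ≈ -4.4000)
X(h, d) = -71*h/5 (X(h, d) = (-1 - (-22)*(-3)/5)*h = (-1 - 1*66/5)*h = (-1 - 66/5)*h = -71*h/5)
-X(5, 1 - 1*5) + a(-3, 1) = -(-71)*5/5 + 1 = -1*(-71) + 1 = 71 + 1 = 72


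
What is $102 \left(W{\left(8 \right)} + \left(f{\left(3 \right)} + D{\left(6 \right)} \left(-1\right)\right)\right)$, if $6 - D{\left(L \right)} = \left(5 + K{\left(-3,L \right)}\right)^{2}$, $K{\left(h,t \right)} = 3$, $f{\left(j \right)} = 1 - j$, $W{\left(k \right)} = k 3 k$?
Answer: $25296$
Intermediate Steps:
$W{\left(k \right)} = 3 k^{2}$ ($W{\left(k \right)} = 3 k k = 3 k^{2}$)
$D{\left(L \right)} = -58$ ($D{\left(L \right)} = 6 - \left(5 + 3\right)^{2} = 6 - 8^{2} = 6 - 64 = -58$)
$102 \left(W{\left(8 \right)} + \left(f{\left(3 \right)} + D{\left(6 \right)} \left(-1\right)\right)\right) = 102 \left(3 \cdot 8^{2} + \left(\left(1 - 3\right) - -58\right)\right) = 102 \left(3 \cdot 64 + \left(\left(1 - 3\right) + 58\right)\right) = 102 \left(192 + \left(-2 + 58\right)\right) = 102 \left(192 + 56\right) = 102 \cdot 248 = 25296$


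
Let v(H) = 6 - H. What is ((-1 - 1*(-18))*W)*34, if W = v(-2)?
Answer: 4624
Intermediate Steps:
W = 8 (W = 6 - 1*(-2) = 6 + 2 = 8)
((-1 - 1*(-18))*W)*34 = ((-1 - 1*(-18))*8)*34 = ((-1 + 18)*8)*34 = (17*8)*34 = 136*34 = 4624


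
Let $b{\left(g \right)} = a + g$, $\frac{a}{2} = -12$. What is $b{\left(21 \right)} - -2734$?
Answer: $2731$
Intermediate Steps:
$a = -24$ ($a = 2 \left(-12\right) = -24$)
$b{\left(g \right)} = -24 + g$
$b{\left(21 \right)} - -2734 = \left(-24 + 21\right) - -2734 = -3 + 2734 = 2731$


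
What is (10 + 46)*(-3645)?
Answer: -204120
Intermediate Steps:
(10 + 46)*(-3645) = 56*(-3645) = -204120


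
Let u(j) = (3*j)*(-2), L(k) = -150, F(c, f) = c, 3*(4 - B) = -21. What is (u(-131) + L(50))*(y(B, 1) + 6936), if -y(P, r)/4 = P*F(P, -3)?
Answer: 4103472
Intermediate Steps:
B = 11 (B = 4 - ⅓*(-21) = 4 + 7 = 11)
u(j) = -6*j
y(P, r) = -4*P² (y(P, r) = -4*P*P = -4*P²)
(u(-131) + L(50))*(y(B, 1) + 6936) = (-6*(-131) - 150)*(-4*11² + 6936) = (786 - 150)*(-4*121 + 6936) = 636*(-484 + 6936) = 636*6452 = 4103472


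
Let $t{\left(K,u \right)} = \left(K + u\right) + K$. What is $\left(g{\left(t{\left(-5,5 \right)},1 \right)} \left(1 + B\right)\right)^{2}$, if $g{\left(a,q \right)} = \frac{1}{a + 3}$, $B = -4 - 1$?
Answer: $4$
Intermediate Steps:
$t{\left(K,u \right)} = u + 2 K$
$B = -5$
$g{\left(a,q \right)} = \frac{1}{3 + a}$
$\left(g{\left(t{\left(-5,5 \right)},1 \right)} \left(1 + B\right)\right)^{2} = \left(\frac{1 - 5}{3 + \left(5 + 2 \left(-5\right)\right)}\right)^{2} = \left(\frac{1}{3 + \left(5 - 10\right)} \left(-4\right)\right)^{2} = \left(\frac{1}{3 - 5} \left(-4\right)\right)^{2} = \left(\frac{1}{-2} \left(-4\right)\right)^{2} = \left(\left(- \frac{1}{2}\right) \left(-4\right)\right)^{2} = 2^{2} = 4$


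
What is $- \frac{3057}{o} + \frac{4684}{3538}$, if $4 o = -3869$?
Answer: $\frac{30692530}{6844261} \approx 4.4844$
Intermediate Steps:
$o = - \frac{3869}{4}$ ($o = \frac{1}{4} \left(-3869\right) = - \frac{3869}{4} \approx -967.25$)
$- \frac{3057}{o} + \frac{4684}{3538} = - \frac{3057}{- \frac{3869}{4}} + \frac{4684}{3538} = \left(-3057\right) \left(- \frac{4}{3869}\right) + 4684 \cdot \frac{1}{3538} = \frac{12228}{3869} + \frac{2342}{1769} = \frac{30692530}{6844261}$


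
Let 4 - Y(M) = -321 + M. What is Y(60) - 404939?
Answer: -404674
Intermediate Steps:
Y(M) = 325 - M (Y(M) = 4 - (-321 + M) = 4 + (321 - M) = 325 - M)
Y(60) - 404939 = (325 - 1*60) - 404939 = (325 - 60) - 404939 = 265 - 404939 = -404674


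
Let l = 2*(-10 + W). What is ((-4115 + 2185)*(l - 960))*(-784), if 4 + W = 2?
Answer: -1488910080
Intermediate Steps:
W = -2 (W = -4 + 2 = -2)
l = -24 (l = 2*(-10 - 2) = 2*(-12) = -24)
((-4115 + 2185)*(l - 960))*(-784) = ((-4115 + 2185)*(-24 - 960))*(-784) = -1930*(-984)*(-784) = 1899120*(-784) = -1488910080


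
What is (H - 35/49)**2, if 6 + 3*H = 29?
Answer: 21316/441 ≈ 48.336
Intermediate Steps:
H = 23/3 (H = -2 + (1/3)*29 = -2 + 29/3 = 23/3 ≈ 7.6667)
(H - 35/49)**2 = (23/3 - 35/49)**2 = (23/3 - 35*1/49)**2 = (23/3 - 5/7)**2 = (146/21)**2 = 21316/441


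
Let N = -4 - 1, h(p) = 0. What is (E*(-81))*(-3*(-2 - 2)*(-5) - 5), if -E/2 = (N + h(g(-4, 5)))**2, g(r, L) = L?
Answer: -263250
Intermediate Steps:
N = -5
E = -50 (E = -2*(-5 + 0)**2 = -2*(-5)**2 = -2*25 = -50)
(E*(-81))*(-3*(-2 - 2)*(-5) - 5) = (-50*(-81))*(-3*(-2 - 2)*(-5) - 5) = 4050*(-3*(-4)*(-5) - 5) = 4050*(12*(-5) - 5) = 4050*(-60 - 5) = 4050*(-65) = -263250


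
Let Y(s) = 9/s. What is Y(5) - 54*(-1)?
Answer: 279/5 ≈ 55.800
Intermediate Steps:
Y(5) - 54*(-1) = 9/5 - 54*(-1) = 9*(⅕) + 54 = 9/5 + 54 = 279/5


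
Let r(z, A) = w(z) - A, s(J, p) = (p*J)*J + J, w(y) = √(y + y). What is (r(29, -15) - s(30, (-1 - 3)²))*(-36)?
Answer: 518940 - 36*√58 ≈ 5.1867e+5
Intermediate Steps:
w(y) = √2*√y (w(y) = √(2*y) = √2*√y)
s(J, p) = J + p*J² (s(J, p) = (J*p)*J + J = p*J² + J = J + p*J²)
r(z, A) = -A + √2*√z (r(z, A) = √2*√z - A = -A + √2*√z)
(r(29, -15) - s(30, (-1 - 3)²))*(-36) = ((-1*(-15) + √2*√29) - 30*(1 + 30*(-1 - 3)²))*(-36) = ((15 + √58) - 30*(1 + 30*(-4)²))*(-36) = ((15 + √58) - 30*(1 + 30*16))*(-36) = ((15 + √58) - 30*(1 + 480))*(-36) = ((15 + √58) - 30*481)*(-36) = ((15 + √58) - 1*14430)*(-36) = ((15 + √58) - 14430)*(-36) = (-14415 + √58)*(-36) = 518940 - 36*√58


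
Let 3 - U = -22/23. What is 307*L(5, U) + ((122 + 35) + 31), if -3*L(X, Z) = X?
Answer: -971/3 ≈ -323.67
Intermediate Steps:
U = 91/23 (U = 3 - (-22)/23 = 3 - 1*(-22/23) = 3 + 22/23 = 91/23 ≈ 3.9565)
L(X, Z) = -X/3
307*L(5, U) + ((122 + 35) + 31) = 307*(-⅓*5) + ((122 + 35) + 31) = 307*(-5/3) + (157 + 31) = -1535/3 + 188 = -971/3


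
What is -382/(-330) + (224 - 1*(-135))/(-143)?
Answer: -2902/2145 ≈ -1.3529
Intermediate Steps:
-382/(-330) + (224 - 1*(-135))/(-143) = -382*(-1/330) + (224 + 135)*(-1/143) = 191/165 + 359*(-1/143) = 191/165 - 359/143 = -2902/2145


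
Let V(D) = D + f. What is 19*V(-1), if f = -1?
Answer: -38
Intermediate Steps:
V(D) = -1 + D (V(D) = D - 1 = -1 + D)
19*V(-1) = 19*(-1 - 1) = 19*(-2) = -38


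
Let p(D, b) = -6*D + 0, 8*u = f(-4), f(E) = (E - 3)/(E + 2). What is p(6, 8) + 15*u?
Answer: -471/16 ≈ -29.438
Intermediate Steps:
f(E) = (-3 + E)/(2 + E)
u = 7/16 (u = ((-3 - 4)/(2 - 4))/8 = (-7/(-2))/8 = (-½*(-7))/8 = (⅛)*(7/2) = 7/16 ≈ 0.43750)
p(D, b) = -6*D
p(6, 8) + 15*u = -6*6 + 15*(7/16) = -36 + 105/16 = -471/16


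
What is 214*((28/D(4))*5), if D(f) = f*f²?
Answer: 3745/8 ≈ 468.13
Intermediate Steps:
D(f) = f³
214*((28/D(4))*5) = 214*((28/(4³))*5) = 214*((28/64)*5) = 214*((28*(1/64))*5) = 214*((7/16)*5) = 214*(35/16) = 3745/8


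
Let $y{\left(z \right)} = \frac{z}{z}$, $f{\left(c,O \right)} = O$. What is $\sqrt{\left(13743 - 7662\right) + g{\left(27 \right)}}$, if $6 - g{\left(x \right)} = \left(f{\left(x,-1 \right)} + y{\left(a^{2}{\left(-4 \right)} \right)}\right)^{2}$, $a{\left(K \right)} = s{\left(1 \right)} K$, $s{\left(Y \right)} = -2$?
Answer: $\sqrt{6087} \approx 78.019$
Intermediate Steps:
$a{\left(K \right)} = - 2 K$
$y{\left(z \right)} = 1$
$g{\left(x \right)} = 6$ ($g{\left(x \right)} = 6 - \left(-1 + 1\right)^{2} = 6 - 0^{2} = 6 - 0 = 6 + 0 = 6$)
$\sqrt{\left(13743 - 7662\right) + g{\left(27 \right)}} = \sqrt{\left(13743 - 7662\right) + 6} = \sqrt{6081 + 6} = \sqrt{6087}$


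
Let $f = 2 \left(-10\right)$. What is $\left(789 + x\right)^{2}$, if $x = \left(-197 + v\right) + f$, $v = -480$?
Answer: $8464$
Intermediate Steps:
$f = -20$
$x = -697$ ($x = \left(-197 - 480\right) - 20 = -677 - 20 = -697$)
$\left(789 + x\right)^{2} = \left(789 - 697\right)^{2} = 92^{2} = 8464$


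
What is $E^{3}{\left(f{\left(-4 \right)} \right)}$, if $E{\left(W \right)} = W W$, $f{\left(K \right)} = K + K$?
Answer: $262144$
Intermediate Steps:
$f{\left(K \right)} = 2 K$
$E{\left(W \right)} = W^{2}$
$E^{3}{\left(f{\left(-4 \right)} \right)} = \left(\left(2 \left(-4\right)\right)^{2}\right)^{3} = \left(\left(-8\right)^{2}\right)^{3} = 64^{3} = 262144$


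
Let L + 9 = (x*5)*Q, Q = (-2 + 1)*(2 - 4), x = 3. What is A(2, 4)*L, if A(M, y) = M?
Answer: 42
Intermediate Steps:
Q = 2 (Q = -1*(-2) = 2)
L = 21 (L = -9 + (3*5)*2 = -9 + 15*2 = -9 + 30 = 21)
A(2, 4)*L = 2*21 = 42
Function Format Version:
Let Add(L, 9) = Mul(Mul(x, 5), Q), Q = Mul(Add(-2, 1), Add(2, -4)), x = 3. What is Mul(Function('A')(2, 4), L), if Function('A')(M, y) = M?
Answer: 42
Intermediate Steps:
Q = 2 (Q = Mul(-1, -2) = 2)
L = 21 (L = Add(-9, Mul(Mul(3, 5), 2)) = Add(-9, Mul(15, 2)) = Add(-9, 30) = 21)
Mul(Function('A')(2, 4), L) = Mul(2, 21) = 42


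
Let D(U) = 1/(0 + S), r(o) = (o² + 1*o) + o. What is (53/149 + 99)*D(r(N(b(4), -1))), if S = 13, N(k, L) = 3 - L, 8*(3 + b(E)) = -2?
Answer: 14804/1937 ≈ 7.6427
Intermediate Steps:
b(E) = -13/4 (b(E) = -3 + (⅛)*(-2) = -3 - ¼ = -13/4)
r(o) = o² + 2*o (r(o) = (o² + o) + o = (o + o²) + o = o² + 2*o)
D(U) = 1/13 (D(U) = 1/(0 + 13) = 1/13)
(53/149 + 99)*D(r(N(b(4), -1))) = (53/149 + 99)*(1/13) = (14804/149)*(1/13) = 14804/1937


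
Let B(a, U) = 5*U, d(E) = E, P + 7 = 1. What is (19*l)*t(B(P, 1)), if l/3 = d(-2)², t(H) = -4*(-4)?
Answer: 3648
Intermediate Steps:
P = -6 (P = -7 + 1 = -6)
t(H) = 16
l = 12 (l = 3*(-2)² = 3*4 = 12)
(19*l)*t(B(P, 1)) = (19*12)*16 = 228*16 = 3648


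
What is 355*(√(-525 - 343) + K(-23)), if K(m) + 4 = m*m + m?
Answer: 178210 + 710*I*√217 ≈ 1.7821e+5 + 10459.0*I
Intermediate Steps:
K(m) = -4 + m + m² (K(m) = -4 + (m*m + m) = -4 + (m² + m) = -4 + (m + m²) = -4 + m + m²)
355*(√(-525 - 343) + K(-23)) = 355*(√(-525 - 343) + (-4 - 23 + (-23)²)) = 355*(√(-868) + (-4 - 23 + 529)) = 355*(2*I*√217 + 502) = 355*(502 + 2*I*√217) = 178210 + 710*I*√217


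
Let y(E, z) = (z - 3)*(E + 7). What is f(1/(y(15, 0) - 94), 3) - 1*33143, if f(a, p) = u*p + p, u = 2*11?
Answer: -33074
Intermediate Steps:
y(E, z) = (-3 + z)*(7 + E)
u = 22
f(a, p) = 23*p (f(a, p) = 22*p + p = 23*p)
f(1/(y(15, 0) - 94), 3) - 1*33143 = 23*3 - 1*33143 = 69 - 33143 = -33074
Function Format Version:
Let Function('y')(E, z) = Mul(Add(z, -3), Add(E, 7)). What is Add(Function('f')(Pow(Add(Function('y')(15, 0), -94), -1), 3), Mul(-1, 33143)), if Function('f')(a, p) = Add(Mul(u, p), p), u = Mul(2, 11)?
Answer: -33074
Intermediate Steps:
Function('y')(E, z) = Mul(Add(-3, z), Add(7, E))
u = 22
Function('f')(a, p) = Mul(23, p) (Function('f')(a, p) = Add(Mul(22, p), p) = Mul(23, p))
Add(Function('f')(Pow(Add(Function('y')(15, 0), -94), -1), 3), Mul(-1, 33143)) = Add(Mul(23, 3), Mul(-1, 33143)) = Add(69, -33143) = -33074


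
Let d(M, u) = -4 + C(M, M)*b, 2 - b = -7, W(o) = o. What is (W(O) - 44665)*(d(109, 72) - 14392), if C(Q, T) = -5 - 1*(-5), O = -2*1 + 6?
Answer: 642939756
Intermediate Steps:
O = 4 (O = -2 + 6 = 4)
C(Q, T) = 0 (C(Q, T) = -5 + 5 = 0)
b = 9 (b = 2 - 1*(-7) = 2 + 7 = 9)
d(M, u) = -4 (d(M, u) = -4 + 0*9 = -4 + 0 = -4)
(W(O) - 44665)*(d(109, 72) - 14392) = (4 - 44665)*(-4 - 14392) = -44661*(-14396) = 642939756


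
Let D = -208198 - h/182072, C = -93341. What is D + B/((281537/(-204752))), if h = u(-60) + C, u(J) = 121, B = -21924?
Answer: -2463721530263819/12815001166 ≈ -1.9225e+5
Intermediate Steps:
h = -93220 (h = 121 - 93341 = -93220)
D = -9476733259/45518 (D = -208198 - (-93220)/182072 = -208198 - 1*(-23305/45518) = -208198 + 23305/45518 = -9476733259/45518 ≈ -2.0820e+5)
D + B/((281537/(-204752))) = -9476733259/45518 - 21924/(281537/(-204752)) = -9476733259/45518 - 21924/(281537*(-1/204752)) = -9476733259/45518 - 21924/(-281537/204752) = -9476733259/45518 - 21924*(-204752/281537) = -9476733259/45518 + 4488982848/281537 = -2463721530263819/12815001166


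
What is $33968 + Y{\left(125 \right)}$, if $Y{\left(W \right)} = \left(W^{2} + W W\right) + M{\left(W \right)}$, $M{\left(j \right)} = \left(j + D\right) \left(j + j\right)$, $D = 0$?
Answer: $96468$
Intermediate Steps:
$M{\left(j \right)} = 2 j^{2}$ ($M{\left(j \right)} = \left(j + 0\right) \left(j + j\right) = j 2 j = 2 j^{2}$)
$Y{\left(W \right)} = 4 W^{2}$ ($Y{\left(W \right)} = \left(W^{2} + W W\right) + 2 W^{2} = \left(W^{2} + W^{2}\right) + 2 W^{2} = 2 W^{2} + 2 W^{2} = 4 W^{2}$)
$33968 + Y{\left(125 \right)} = 33968 + 4 \cdot 125^{2} = 33968 + 4 \cdot 15625 = 33968 + 62500 = 96468$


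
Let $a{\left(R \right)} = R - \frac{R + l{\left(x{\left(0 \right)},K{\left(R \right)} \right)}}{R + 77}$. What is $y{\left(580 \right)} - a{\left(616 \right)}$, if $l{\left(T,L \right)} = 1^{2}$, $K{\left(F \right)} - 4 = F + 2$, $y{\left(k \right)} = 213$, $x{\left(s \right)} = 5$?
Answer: $- \frac{278662}{693} \approx -402.11$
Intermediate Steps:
$K{\left(F \right)} = 6 + F$ ($K{\left(F \right)} = 4 + \left(F + 2\right) = 4 + \left(2 + F\right) = 6 + F$)
$l{\left(T,L \right)} = 1$
$a{\left(R \right)} = R - \frac{1 + R}{77 + R}$ ($a{\left(R \right)} = R - \frac{R + 1}{R + 77} = R - \frac{1 + R}{77 + R}$)
$y{\left(580 \right)} - a{\left(616 \right)} = 213 - \frac{-1 + 616^{2} + 76 \cdot 616}{77 + 616} = 213 - \frac{-1 + 379456 + 46816}{693} = 213 - \frac{1}{693} \cdot 426271 = 213 - \frac{426271}{693} = - \frac{278662}{693}$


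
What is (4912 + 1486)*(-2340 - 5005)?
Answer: -46993310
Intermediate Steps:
(4912 + 1486)*(-2340 - 5005) = 6398*(-7345) = -46993310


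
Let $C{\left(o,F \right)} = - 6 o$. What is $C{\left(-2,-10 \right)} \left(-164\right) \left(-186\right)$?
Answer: $366048$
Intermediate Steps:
$C{\left(-2,-10 \right)} \left(-164\right) \left(-186\right) = \left(-6\right) \left(-2\right) \left(-164\right) \left(-186\right) = 12 \left(-164\right) \left(-186\right) = \left(-1968\right) \left(-186\right) = 366048$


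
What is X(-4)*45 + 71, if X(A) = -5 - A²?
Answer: -874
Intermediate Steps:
X(-4)*45 + 71 = (-5 - 1*(-4)²)*45 + 71 = (-5 - 1*16)*45 + 71 = (-5 - 16)*45 + 71 = -21*45 + 71 = -945 + 71 = -874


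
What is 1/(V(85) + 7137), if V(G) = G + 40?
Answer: 1/7262 ≈ 0.00013770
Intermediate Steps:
V(G) = 40 + G
1/(V(85) + 7137) = 1/((40 + 85) + 7137) = 1/(125 + 7137) = 1/7262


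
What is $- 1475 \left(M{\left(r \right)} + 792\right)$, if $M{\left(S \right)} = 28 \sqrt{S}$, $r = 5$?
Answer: $-1168200 - 41300 \sqrt{5} \approx -1.2606 \cdot 10^{6}$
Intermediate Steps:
$- 1475 \left(M{\left(r \right)} + 792\right) = - 1475 \left(28 \sqrt{5} + 792\right) = - 1475 \left(792 + 28 \sqrt{5}\right) = -1168200 - 41300 \sqrt{5}$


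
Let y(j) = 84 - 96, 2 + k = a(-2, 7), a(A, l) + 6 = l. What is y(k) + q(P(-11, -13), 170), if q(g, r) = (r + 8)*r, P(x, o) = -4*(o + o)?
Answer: 30248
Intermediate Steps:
P(x, o) = -8*o
a(A, l) = -6 + l
q(g, r) = r*(8 + r) (q(g, r) = (8 + r)*r = r*(8 + r))
k = -1 (k = -2 + (-6 + 7) = -2 + 1 = -1)
y(j) = -12
y(k) + q(P(-11, -13), 170) = -12 + 170*(8 + 170) = -12 + 170*178 = -12 + 30260 = 30248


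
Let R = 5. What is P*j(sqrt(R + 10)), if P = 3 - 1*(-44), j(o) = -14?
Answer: -658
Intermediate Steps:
P = 47 (P = 3 + 44 = 47)
P*j(sqrt(R + 10)) = 47*(-14) = -658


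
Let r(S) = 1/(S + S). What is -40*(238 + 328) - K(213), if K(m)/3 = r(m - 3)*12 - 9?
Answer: -791458/35 ≈ -22613.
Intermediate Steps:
r(S) = 1/(2*S)
K(m) = -27 + 18/(-3 + m) (K(m) = 3*((1/(2*(m - 3)))*12 - 9) = 3*((1/(2*(-3 + m)))*12 - 9) = 3*(6/(-3 + m) - 9) = 3*(-9 + 6/(-3 + m)) = -27 + 18/(-3 + m))
-40*(238 + 328) - K(213) = -40*(238 + 328) - 9*(11 - 3*213)/(-3 + 213) = -40*566 - 9*(11 - 639)/210 = -22640 - 9*(-628)/210 = -22640 - 1*(-942/35) = -22640 + 942/35 = -791458/35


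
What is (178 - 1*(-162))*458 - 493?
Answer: 155227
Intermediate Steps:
(178 - 1*(-162))*458 - 493 = (178 + 162)*458 - 493 = 340*458 - 493 = 155720 - 493 = 155227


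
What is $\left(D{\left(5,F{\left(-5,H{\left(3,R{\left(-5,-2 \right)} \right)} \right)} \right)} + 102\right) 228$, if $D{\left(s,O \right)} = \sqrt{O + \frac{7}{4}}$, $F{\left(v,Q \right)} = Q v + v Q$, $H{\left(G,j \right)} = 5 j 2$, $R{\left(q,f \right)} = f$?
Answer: $23256 + 114 \sqrt{807} \approx 26494.0$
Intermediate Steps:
$H{\left(G,j \right)} = 10 j$
$F{\left(v,Q \right)} = 2 Q v$ ($F{\left(v,Q \right)} = Q v + Q v = 2 Q v$)
$D{\left(s,O \right)} = \sqrt{\frac{7}{4} + O}$ ($D{\left(s,O \right)} = \sqrt{O + 7 \cdot \frac{1}{4}} = \sqrt{O + \frac{7}{4}} = \sqrt{\frac{7}{4} + O}$)
$\left(D{\left(5,F{\left(-5,H{\left(3,R{\left(-5,-2 \right)} \right)} \right)} \right)} + 102\right) 228 = \left(\frac{\sqrt{7 + 4 \cdot 2 \cdot 10 \left(-2\right) \left(-5\right)}}{2} + 102\right) 228 = \left(\frac{\sqrt{7 + 4 \cdot 2 \left(-20\right) \left(-5\right)}}{2} + 102\right) 228 = \left(\frac{\sqrt{7 + 4 \cdot 200}}{2} + 102\right) 228 = \left(\frac{\sqrt{7 + 800}}{2} + 102\right) 228 = \left(\frac{\sqrt{807}}{2} + 102\right) 228 = \left(102 + \frac{\sqrt{807}}{2}\right) 228 = 23256 + 114 \sqrt{807}$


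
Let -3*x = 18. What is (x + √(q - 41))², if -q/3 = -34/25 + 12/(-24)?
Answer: (60 - I*√3542)²/100 ≈ 0.58 - 71.418*I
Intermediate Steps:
x = -6 (x = -⅓*18 = -6)
q = 279/50 (q = -3*(-34/25 + 12/(-24)) = -3*(-34*1/25 + 12*(-1/24)) = -3*(-34/25 - ½) = -3*(-93/50) = 279/50 ≈ 5.5800)
(x + √(q - 41))² = (-6 + √(279/50 - 41))² = (-6 + √(-1771/50))² = (-6 + I*√3542/10)²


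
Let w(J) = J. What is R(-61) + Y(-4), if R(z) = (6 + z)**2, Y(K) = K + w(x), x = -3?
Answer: 3018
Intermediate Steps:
Y(K) = -3 + K (Y(K) = K - 3 = -3 + K)
R(-61) + Y(-4) = (6 - 61)**2 + (-3 - 4) = (-55)**2 - 7 = 3025 - 7 = 3018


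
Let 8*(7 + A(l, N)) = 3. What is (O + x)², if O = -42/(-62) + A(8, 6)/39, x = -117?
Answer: 1269486691225/93547584 ≈ 13570.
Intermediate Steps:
A(l, N) = -53/8 (A(l, N) = -7 + (⅛)*3 = -7 + 3/8 = -53/8)
O = 4909/9672 (O = -42/(-62) - 53/8/39 = -42*(-1/62) - 53/8*1/39 = 21/31 - 53/312 = 4909/9672 ≈ 0.50755)
(O + x)² = (4909/9672 - 117)² = (-1126715/9672)² = 1269486691225/93547584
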